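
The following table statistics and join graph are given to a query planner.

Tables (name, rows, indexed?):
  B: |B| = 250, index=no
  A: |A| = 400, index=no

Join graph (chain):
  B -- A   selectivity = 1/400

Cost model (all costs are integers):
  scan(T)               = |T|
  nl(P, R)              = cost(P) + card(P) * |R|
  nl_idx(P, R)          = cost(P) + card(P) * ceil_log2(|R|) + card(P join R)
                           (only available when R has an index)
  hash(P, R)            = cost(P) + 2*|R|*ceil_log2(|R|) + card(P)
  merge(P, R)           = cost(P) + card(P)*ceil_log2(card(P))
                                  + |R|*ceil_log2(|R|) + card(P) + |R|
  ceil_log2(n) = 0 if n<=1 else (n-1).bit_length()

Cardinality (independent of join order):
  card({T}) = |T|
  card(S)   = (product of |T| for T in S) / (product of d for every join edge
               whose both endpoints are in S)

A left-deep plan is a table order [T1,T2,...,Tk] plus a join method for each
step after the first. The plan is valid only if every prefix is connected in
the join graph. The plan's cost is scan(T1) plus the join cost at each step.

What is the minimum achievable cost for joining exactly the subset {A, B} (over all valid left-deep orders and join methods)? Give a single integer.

4800

Selinger DP over subsets of {A,B}:
  {B}: scan cost=250, card=250
  {A}: scan cost=400, card=400
  {AB}: card=250; try (B,hash)→4800, (A,merge)→6500, (B,merge)→6650, (A,hash)→7700, (A,nl)→100250, (B,nl)→100400; best=4800 via (B,hash)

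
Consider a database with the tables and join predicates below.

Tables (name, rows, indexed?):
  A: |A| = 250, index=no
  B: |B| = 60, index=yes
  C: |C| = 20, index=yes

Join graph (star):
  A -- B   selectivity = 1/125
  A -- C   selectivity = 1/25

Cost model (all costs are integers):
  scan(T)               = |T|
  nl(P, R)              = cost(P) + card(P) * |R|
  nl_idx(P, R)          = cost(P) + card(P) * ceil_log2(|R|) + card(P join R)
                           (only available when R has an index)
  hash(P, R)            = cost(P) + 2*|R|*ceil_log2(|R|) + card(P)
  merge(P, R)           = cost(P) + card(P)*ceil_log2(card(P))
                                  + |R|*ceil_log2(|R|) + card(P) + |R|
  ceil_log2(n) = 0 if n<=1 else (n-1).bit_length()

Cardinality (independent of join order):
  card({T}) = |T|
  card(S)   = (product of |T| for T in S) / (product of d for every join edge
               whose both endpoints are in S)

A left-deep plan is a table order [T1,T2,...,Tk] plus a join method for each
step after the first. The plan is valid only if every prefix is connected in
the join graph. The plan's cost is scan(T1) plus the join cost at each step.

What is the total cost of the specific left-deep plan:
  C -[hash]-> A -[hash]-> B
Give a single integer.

4960

step 1: scan C: cost=20, card=20
step 2: join A via hash
    card(P join A) = 20*250/(25) = 200
    cost = 20 + 2*250*8 + 20 = 4040
step 3: join B via hash
    card(P join B) = 200*60/(125) = 96
    cost = 4040 + 2*60*6 + 200 = 4960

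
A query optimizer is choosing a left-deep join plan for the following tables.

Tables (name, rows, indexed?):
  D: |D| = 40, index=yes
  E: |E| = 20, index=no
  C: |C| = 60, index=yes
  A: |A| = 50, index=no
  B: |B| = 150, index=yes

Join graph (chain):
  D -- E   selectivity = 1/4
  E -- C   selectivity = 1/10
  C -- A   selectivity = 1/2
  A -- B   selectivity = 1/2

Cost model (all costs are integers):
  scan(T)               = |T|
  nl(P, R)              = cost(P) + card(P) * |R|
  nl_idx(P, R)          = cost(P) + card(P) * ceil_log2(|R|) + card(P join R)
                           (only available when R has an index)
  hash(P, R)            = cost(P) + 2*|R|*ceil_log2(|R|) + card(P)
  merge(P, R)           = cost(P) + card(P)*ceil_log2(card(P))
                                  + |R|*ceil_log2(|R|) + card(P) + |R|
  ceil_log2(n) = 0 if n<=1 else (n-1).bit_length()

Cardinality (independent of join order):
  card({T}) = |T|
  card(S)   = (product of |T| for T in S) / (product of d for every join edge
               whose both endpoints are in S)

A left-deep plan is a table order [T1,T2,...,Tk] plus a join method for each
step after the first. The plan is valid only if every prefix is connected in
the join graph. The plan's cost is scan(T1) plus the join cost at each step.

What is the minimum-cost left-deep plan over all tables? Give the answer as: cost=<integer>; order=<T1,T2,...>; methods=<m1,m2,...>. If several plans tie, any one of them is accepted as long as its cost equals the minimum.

cost=35060; order=E,C,D,A,B; methods=nl_idx,hash,hash,hash

Selinger DP (subsets sized 1..n):
  {D}: scan cost=40, card=40
  {E}: scan cost=20, card=20
  {C}: scan cost=60, card=60
  {A}: scan cost=50, card=50
  {B}: scan cost=150, card=150
  {DE}: card=200; try (E,hash)→280, (D,nl_idx)→340, (D,merge)→420, (E,merge)→440, (D,hash)→520, (D,nl)→820 …(+1); best=280 via (E,hash)
  {CE}: card=120; try (C,nl_idx)→260, (E,hash)→320, (C,merge)→560, (E,merge)→600, (C,hash)→760, (C,nl)→1220 …(+1); best=260 via (C,nl_idx)
  {AC}: card=1500; try (A,hash)→720, (C,hash)→820, (C,merge)→820, (A,merge)→830, (C,nl_idx)→1850, (C,nl)→3050 …(+1); best=720 via (A,hash)
  {AB}: card=3750; try (A,hash)→900, (B,merge)→1750, (A,merge)→1850, (B,hash)→2500, (B,nl_idx)→4200, (B,nl)→7550 …(+1); best=900 via (A,hash)
  {CDE}: card=1200; try (D,hash)→860, (C,hash)→1200, (D,merge)→1500, (D,nl_idx)→2180, (C,merge)→2500, (C,nl_idx)→2680 …(+2); best=860 via (D,hash)
  {ACE}: card=3000; try (A,hash)→980, (A,merge)→1570, (E,hash)→2420, (A,nl)→6260, (E,merge)→18840, (E,nl)→30720; best=980 via (A,hash)
  {ABC}: card=112500; try (B,hash)→4620, (C,hash)→5370, (B,merge)→20070, (C,merge)→50070, (B,nl_idx)→125220, (C,nl_idx)→135900 …(+2); best=4620 via (B,hash)
  {ACDE}: card=30000; try (A,hash)→2660, (D,hash)→4460, (A,merge)→15610, (D,merge)→40260, (D,nl_idx)→48980, (A,nl)→60860 …(+1); best=2660 via (A,hash)
  {ABCE}: card=225000; try (B,hash)→6380, (B,merge)→41330, (E,hash)→117320, (B,nl_idx)→249980, (B,nl)→450980, (E,merge)→2029740 …(+1); best=6380 via (B,hash)
  {ABCDE}: card=2250000; try (B,hash)→35060, (D,hash)→231860, (B,merge)→484010, (B,nl_idx)→2492660, (D,nl_idx)→3606380, (D,merge)→4281660 …(+2); best=35060 via (B,hash)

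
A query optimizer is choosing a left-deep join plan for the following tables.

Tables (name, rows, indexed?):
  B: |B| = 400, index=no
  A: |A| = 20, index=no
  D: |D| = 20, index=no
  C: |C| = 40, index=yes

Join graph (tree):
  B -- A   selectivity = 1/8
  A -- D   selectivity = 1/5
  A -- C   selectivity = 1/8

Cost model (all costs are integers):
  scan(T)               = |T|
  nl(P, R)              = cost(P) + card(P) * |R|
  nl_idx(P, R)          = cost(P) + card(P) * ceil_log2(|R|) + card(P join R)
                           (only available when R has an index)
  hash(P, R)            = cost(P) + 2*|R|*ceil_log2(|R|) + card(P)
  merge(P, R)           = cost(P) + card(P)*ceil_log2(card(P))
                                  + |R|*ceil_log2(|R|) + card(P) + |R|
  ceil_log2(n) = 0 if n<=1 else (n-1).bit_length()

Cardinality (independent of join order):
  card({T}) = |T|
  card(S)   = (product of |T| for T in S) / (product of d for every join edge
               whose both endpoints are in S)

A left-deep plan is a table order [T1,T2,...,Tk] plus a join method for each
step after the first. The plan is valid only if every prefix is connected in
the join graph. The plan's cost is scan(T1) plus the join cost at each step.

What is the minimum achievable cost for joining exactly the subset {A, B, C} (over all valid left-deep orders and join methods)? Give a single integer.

2480

Selinger DP over subsets of {A,B,C}:
  {B}: scan cost=400, card=400
  {A}: scan cost=20, card=20
  {C}: scan cost=40, card=40
  {AB}: card=1000; try (A,hash)→1000, (B,merge)→4140, (A,merge)→4520, (B,hash)→7240, (B,nl)→8020, (A,nl)→8400; best=1000 via (A,hash)
  {AC}: card=100; try (C,nl_idx)→240, (A,hash)→280, (C,merge)→420, (A,merge)→440, (C,hash)→520, (C,nl)→820 …(+1); best=240 via (C,nl_idx)
  {ABC}: card=5000; try (C,hash)→2480, (B,merge)→5040, (B,hash)→7540, (C,nl_idx)→12000, (C,merge)→12280, (B,nl)→40240 …(+1); best=2480 via (C,hash)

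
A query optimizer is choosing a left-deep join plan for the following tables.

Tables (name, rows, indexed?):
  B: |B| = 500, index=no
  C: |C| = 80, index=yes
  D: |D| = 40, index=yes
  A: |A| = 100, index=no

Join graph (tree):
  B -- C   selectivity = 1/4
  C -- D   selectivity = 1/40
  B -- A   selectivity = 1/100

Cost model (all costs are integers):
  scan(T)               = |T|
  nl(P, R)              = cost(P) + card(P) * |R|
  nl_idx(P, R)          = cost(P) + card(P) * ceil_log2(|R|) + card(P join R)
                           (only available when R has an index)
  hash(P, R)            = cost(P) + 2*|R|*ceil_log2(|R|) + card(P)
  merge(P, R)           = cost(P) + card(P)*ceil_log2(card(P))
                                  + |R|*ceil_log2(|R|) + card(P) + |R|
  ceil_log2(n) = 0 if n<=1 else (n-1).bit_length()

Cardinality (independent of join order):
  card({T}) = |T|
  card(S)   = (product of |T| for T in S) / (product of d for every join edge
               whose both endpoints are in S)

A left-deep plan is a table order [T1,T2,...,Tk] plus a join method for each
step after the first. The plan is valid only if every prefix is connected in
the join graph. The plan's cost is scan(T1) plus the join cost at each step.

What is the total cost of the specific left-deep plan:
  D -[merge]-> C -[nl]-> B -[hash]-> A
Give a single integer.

step 1: scan D: cost=40, card=40
step 2: join C via merge
    card(P join C) = 40*80/(40) = 80
    cost = 40 + 40*6 + 80*7 + 40 + 80 = 960
step 3: join B via nl
    card(P join B) = 80*500/(4) = 10000
    cost = 960 + 80*500 = 40960
step 4: join A via hash
    card(P join A) = 10000*100/(100) = 10000
    cost = 40960 + 2*100*7 + 10000 = 52360

52360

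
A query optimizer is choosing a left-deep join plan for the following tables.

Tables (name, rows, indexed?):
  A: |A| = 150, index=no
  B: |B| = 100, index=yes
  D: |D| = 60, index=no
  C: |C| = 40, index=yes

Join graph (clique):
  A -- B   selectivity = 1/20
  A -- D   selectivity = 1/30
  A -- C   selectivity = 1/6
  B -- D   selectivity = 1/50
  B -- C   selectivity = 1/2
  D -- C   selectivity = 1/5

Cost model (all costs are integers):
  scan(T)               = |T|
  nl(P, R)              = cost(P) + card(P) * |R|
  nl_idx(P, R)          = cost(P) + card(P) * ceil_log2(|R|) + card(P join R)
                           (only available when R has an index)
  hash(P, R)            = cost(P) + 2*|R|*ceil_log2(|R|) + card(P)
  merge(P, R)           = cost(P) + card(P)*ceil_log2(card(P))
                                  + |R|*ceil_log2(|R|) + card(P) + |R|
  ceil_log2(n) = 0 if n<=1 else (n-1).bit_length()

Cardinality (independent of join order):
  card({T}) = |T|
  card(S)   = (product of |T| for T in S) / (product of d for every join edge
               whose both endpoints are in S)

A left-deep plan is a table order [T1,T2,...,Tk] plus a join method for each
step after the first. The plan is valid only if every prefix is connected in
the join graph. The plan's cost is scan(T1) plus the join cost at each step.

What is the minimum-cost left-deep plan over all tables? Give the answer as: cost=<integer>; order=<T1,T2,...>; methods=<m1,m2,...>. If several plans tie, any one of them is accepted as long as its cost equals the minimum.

Selinger DP (subsets sized 1..n):
  {A}: scan cost=150, card=150
  {B}: scan cost=100, card=100
  {D}: scan cost=60, card=60
  {C}: scan cost=40, card=40
  {AB}: card=750; try (B,hash)→1700, (B,nl_idx)→1950, (A,merge)→2250, (B,merge)→2300, (A,hash)→2600, (A,nl)→15100 …(+1); best=1700 via (B,hash)
  {AD}: card=300; try (D,hash)→1020, (A,merge)→1830, (D,merge)→1920, (A,hash)→2520, (A,nl)→9060, (D,nl)→9150; best=1020 via (D,hash)
  {AC}: card=1000; try (C,hash)→780, (A,merge)→1670, (C,merge)→1780, (C,nl_idx)→2050, (A,hash)→2480, (A,nl)→6040 …(+1); best=780 via (C,hash)
  {BD}: card=120; try (B,nl_idx)→600, (D,hash)→920, (B,merge)→1280, (D,merge)→1320, (B,hash)→1520, (B,nl)→6060 …(+1); best=600 via (B,nl_idx)
  {BC}: card=2000; try (C,hash)→680, (B,merge)→1120, (C,merge)→1180, (B,hash)→1480, (B,nl_idx)→2320, (C,nl_idx)→2700 …(+2); best=680 via (C,hash)
  {CD}: card=480; try (C,hash)→600, (D,merge)→740, (C,merge)→760, (D,hash)→800, (C,nl_idx)→900, (D,nl)→2440 …(+1); best=600 via (C,hash)
  {ABD}: card=30; try (B,hash)→2720, (A,merge)→2910, (A,hash)→3120, (B,nl_idx)→3150, (D,hash)→3170, (B,merge)→4820 …(+4); best=2720 via (B,hash)
  {ABC}: card=2500; try (C,hash)→2930, (B,hash)→3180, (A,hash)→5080, (C,nl_idx)→8700, (C,merge)→10230, (B,nl_idx)→10280 …(+5); best=2930 via (C,hash)
  {ACD}: card=400; try (C,hash)→1800, (D,hash)→2500, (C,nl_idx)→3220, (A,hash)→3480, (C,merge)→4300, (A,merge)→6750 …(+4); best=1800 via (C,hash)
  {BCD}: card=480; try (C,hash)→1200, (C,nl_idx)→1800, (C,merge)→1840, (B,hash)→2480, (D,hash)→3400, (B,nl_idx)→4440 …(+5); best=1200 via (C,hash)
  {ABCD}: card=20; try (C,nl_idx)→2920, (C,merge)→3180, (C,hash)→3230, (B,hash)→3600, (C,nl)→3920, (A,hash)→4080 …(+8); best=2920 via (C,nl_idx)

cost=2920; order=A,D,B,C; methods=hash,hash,nl_idx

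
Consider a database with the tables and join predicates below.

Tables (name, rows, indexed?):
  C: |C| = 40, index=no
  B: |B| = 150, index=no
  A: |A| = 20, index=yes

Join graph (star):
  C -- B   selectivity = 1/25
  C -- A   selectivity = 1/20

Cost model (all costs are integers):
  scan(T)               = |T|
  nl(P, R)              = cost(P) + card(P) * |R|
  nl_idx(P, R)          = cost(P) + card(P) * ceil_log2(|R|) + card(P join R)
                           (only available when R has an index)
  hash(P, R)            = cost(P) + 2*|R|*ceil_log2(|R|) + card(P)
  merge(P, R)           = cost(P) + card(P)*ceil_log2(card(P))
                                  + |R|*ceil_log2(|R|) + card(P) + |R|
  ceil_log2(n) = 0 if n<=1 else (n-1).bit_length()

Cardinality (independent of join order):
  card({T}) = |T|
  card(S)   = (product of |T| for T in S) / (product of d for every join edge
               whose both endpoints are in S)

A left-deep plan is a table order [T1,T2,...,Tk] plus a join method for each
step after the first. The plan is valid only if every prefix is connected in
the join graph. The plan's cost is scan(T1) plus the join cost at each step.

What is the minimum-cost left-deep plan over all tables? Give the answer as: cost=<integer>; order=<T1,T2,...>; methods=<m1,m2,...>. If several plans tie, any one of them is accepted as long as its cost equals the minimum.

cost=1220; order=B,C,A; methods=hash,hash

Selinger DP (subsets sized 1..n):
  {C}: scan cost=40, card=40
  {B}: scan cost=150, card=150
  {A}: scan cost=20, card=20
  {BC}: card=240; try (C,hash)→780, (B,merge)→1670, (C,merge)→1780, (B,hash)→2480, (B,nl)→6040, (C,nl)→6150; best=780 via (C,hash)
  {AC}: card=40; try (A,hash)→280, (A,nl_idx)→280, (C,merge)→420, (A,merge)→440, (C,hash)→520, (C,nl)→820 …(+1); best=280 via (A,hash)
  {ABC}: card=240; try (A,hash)→1220, (B,merge)→1910, (A,nl_idx)→2220, (B,hash)→2720, (A,merge)→3060, (A,nl)→5580 …(+1); best=1220 via (A,hash)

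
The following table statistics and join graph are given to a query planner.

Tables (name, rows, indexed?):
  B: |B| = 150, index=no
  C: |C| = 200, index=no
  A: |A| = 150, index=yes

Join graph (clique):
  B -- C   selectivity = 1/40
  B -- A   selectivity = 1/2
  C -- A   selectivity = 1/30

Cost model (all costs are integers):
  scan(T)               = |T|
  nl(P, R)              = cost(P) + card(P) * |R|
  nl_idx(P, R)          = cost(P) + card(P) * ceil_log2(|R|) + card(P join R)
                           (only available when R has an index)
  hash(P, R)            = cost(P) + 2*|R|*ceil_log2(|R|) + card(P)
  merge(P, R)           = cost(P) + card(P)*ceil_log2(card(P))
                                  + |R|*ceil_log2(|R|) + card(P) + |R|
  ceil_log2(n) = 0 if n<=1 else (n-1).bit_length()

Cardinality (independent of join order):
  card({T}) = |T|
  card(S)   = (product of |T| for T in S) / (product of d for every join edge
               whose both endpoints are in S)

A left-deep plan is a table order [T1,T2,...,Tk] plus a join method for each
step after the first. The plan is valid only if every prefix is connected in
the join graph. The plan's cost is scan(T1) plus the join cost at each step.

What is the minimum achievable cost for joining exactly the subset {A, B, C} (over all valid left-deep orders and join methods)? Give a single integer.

5950

Selinger DP over subsets of {A,B,C}:
  {B}: scan cost=150, card=150
  {C}: scan cost=200, card=200
  {A}: scan cost=150, card=150
  {BC}: card=750; try (B,hash)→2800, (C,merge)→3300, (B,merge)→3350, (C,hash)→3500, (C,nl)→30150, (B,nl)→30200; best=2800 via (B,hash)
  {AB}: card=11250; try (B,hash)→2700, (A,hash)→2700, (B,merge)→2850, (A,merge)→2850, (A,nl_idx)→12600, (B,nl)→22650 …(+1); best=2700 via (B,hash)
  {AC}: card=1000; try (A,hash)→2800, (A,nl_idx)→2800, (C,merge)→3300, (A,merge)→3350, (C,hash)→3500, (C,nl)→30150 …(+1); best=2800 via (A,hash)
  {ABC}: card=1875; try (A,hash)→5950, (B,hash)→6200, (A,nl_idx)→10675, (A,merge)→12400, (B,merge)→15150, (C,hash)→17150 …(+4); best=5950 via (A,hash)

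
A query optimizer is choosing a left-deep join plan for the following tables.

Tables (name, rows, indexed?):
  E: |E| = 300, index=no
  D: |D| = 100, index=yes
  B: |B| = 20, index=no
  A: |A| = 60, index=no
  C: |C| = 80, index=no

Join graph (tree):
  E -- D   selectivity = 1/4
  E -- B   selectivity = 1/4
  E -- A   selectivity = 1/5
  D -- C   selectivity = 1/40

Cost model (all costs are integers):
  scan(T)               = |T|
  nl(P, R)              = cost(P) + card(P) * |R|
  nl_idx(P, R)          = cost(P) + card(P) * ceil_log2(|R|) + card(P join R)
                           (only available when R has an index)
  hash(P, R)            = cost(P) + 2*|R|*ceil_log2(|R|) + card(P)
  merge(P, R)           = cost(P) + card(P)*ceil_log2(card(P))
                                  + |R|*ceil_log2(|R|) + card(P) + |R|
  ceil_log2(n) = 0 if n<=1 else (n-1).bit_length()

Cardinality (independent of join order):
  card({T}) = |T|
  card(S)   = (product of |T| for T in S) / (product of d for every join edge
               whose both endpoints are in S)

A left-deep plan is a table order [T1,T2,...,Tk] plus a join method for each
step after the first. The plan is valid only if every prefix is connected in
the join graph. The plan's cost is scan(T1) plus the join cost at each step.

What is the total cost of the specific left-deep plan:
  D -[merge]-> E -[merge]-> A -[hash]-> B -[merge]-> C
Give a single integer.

9200160

step 1: scan D: cost=100, card=100
step 2: join E via merge
    card(P join E) = 100*300/(4) = 7500
    cost = 100 + 100*7 + 300*9 + 100 + 300 = 3900
step 3: join A via merge
    card(P join A) = 7500*60/(5) = 90000
    cost = 3900 + 7500*13 + 60*6 + 7500 + 60 = 109320
step 4: join B via hash
    card(P join B) = 90000*20/(4) = 450000
    cost = 109320 + 2*20*5 + 90000 = 199520
step 5: join C via merge
    card(P join C) = 450000*80/(40) = 900000
    cost = 199520 + 450000*19 + 80*7 + 450000 + 80 = 9200160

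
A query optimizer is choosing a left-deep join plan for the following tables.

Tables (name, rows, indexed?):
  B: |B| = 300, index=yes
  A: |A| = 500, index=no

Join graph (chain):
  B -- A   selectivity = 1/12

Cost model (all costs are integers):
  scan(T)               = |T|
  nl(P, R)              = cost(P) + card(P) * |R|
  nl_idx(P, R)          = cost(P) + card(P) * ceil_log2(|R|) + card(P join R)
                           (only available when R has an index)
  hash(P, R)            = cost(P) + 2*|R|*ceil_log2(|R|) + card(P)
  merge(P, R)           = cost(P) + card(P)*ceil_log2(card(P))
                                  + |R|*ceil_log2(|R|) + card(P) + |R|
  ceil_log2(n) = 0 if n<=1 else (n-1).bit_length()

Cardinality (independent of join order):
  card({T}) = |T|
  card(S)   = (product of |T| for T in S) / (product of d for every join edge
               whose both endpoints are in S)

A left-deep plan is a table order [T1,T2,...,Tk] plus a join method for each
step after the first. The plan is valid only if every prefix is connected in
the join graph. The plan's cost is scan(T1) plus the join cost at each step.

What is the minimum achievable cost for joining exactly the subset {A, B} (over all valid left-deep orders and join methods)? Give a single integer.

6400

Selinger DP over subsets of {A,B}:
  {B}: scan cost=300, card=300
  {A}: scan cost=500, card=500
  {AB}: card=12500; try (B,hash)→6400, (A,merge)→8300, (B,merge)→8500, (A,hash)→9600, (B,nl_idx)→17500, (A,nl)→150300 …(+1); best=6400 via (B,hash)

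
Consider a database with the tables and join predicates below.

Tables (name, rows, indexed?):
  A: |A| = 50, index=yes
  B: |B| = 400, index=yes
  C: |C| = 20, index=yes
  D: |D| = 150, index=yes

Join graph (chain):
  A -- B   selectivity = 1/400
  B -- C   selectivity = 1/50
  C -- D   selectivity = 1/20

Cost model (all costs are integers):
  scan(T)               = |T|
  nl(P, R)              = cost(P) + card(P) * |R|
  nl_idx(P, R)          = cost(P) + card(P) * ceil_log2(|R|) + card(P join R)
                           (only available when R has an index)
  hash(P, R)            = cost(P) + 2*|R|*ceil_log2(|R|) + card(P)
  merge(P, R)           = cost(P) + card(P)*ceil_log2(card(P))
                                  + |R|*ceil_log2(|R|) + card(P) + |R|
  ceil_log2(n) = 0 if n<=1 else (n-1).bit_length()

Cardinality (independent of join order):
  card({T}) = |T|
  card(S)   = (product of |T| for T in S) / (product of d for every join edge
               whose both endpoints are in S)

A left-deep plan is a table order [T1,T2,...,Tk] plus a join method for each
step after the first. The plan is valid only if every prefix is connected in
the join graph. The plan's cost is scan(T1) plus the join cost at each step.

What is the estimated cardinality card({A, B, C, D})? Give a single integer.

Tables in S: A(50), B(400), C(20), D(150)
Edges inside S: A-B(d=400), B-C(d=50), C-D(d=20)
numerator = 50 * 400 * 20 * 150 = 60000000
denominator = 400 * 50 * 20 = 400000
card(S) = 60000000 / 400000 = 150

150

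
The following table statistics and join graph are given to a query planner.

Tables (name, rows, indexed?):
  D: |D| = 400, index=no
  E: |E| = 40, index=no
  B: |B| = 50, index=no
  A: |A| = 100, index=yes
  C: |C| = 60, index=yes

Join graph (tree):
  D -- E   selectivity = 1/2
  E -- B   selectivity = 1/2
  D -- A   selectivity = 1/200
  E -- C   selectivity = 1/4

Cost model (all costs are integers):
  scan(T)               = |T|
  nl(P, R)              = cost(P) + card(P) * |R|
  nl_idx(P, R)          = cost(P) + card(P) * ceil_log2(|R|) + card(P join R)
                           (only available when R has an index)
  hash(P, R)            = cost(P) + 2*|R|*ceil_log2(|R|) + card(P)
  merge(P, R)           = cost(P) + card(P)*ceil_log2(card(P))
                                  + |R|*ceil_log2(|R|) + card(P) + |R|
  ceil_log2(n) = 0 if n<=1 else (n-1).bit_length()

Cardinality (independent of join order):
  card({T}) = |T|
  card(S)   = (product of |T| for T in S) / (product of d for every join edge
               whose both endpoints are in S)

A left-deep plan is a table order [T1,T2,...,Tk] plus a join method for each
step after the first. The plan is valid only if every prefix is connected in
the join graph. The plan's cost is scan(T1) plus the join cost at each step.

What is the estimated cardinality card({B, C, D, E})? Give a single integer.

3000000

Tables in S: B(50), C(60), D(400), E(40)
Edges inside S: D-E(d=2), E-B(d=2), E-C(d=4)
numerator = 50 * 60 * 400 * 40 = 48000000
denominator = 2 * 2 * 4 = 16
card(S) = 48000000 / 16 = 3000000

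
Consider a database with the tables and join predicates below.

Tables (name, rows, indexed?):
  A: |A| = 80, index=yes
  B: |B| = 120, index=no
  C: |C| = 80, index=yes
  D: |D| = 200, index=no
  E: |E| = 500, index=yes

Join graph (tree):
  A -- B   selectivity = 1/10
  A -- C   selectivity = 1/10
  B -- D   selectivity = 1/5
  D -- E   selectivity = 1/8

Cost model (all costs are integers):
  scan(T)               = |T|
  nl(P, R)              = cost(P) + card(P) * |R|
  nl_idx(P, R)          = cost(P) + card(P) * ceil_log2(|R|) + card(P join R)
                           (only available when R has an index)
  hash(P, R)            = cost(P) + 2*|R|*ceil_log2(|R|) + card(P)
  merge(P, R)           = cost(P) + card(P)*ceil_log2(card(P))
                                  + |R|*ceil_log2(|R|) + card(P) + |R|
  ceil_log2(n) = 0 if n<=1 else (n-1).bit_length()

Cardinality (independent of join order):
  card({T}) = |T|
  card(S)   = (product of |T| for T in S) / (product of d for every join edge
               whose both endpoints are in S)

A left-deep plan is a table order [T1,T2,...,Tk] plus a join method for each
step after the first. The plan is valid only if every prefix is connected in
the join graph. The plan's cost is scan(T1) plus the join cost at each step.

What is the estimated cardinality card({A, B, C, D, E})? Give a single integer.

Tables in S: A(80), B(120), C(80), D(200), E(500)
Edges inside S: A-B(d=10), A-C(d=10), B-D(d=5), D-E(d=8)
numerator = 80 * 120 * 80 * 200 * 500 = 76800000000
denominator = 10 * 10 * 5 * 8 = 4000
card(S) = 76800000000 / 4000 = 19200000

19200000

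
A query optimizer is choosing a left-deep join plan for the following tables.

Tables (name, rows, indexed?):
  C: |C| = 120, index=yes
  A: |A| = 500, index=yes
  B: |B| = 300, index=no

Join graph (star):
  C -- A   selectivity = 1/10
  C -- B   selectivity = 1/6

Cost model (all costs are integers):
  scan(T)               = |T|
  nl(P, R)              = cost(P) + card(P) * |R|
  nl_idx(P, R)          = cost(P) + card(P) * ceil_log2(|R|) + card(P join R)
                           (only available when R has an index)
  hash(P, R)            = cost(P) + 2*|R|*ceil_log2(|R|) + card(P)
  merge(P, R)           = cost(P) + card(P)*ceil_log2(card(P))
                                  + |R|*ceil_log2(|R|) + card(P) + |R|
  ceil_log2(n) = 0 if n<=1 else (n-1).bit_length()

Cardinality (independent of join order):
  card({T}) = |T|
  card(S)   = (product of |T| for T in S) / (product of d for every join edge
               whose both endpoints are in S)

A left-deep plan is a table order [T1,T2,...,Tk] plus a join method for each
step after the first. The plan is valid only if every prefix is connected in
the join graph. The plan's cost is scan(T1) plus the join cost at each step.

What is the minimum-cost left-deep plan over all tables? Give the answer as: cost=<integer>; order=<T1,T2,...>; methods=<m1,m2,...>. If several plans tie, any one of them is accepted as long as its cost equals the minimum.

cost=14080; order=A,C,B; methods=hash,hash

Selinger DP (subsets sized 1..n):
  {C}: scan cost=120, card=120
  {A}: scan cost=500, card=500
  {B}: scan cost=300, card=300
  {AC}: card=6000; try (C,hash)→2680, (A,merge)→6080, (C,merge)→6460, (A,nl_idx)→7200, (A,hash)→9240, (C,nl_idx)→10000 …(+2); best=2680 via (C,hash)
  {BC}: card=6000; try (C,hash)→2280, (B,merge)→4080, (C,merge)→4260, (B,hash)→5640, (C,nl_idx)→8400, (B,nl)→36120 …(+1); best=2280 via (C,hash)
  {ABC}: card=300000; try (B,hash)→14080, (A,hash)→17280, (B,merge)→89680, (A,merge)→91280, (A,nl_idx)→356280, (B,nl)→1802680 …(+1); best=14080 via (B,hash)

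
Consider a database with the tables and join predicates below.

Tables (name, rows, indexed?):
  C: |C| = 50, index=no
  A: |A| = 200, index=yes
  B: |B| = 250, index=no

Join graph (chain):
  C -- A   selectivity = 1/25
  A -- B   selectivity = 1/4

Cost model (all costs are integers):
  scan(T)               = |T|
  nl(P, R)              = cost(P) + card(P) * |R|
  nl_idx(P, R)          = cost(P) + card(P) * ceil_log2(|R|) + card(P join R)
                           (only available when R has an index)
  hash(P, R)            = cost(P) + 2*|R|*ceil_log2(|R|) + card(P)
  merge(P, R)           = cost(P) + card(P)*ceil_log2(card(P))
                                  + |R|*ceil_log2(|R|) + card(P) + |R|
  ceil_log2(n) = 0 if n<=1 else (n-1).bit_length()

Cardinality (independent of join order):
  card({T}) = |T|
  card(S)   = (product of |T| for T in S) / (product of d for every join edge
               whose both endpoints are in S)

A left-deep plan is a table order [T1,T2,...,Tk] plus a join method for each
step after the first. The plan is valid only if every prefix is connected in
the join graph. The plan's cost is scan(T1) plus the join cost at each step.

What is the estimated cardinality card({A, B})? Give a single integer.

Tables in S: A(200), B(250)
Edges inside S: A-B(d=4)
numerator = 200 * 250 = 50000
denominator = 4 = 4
card(S) = 50000 / 4 = 12500

12500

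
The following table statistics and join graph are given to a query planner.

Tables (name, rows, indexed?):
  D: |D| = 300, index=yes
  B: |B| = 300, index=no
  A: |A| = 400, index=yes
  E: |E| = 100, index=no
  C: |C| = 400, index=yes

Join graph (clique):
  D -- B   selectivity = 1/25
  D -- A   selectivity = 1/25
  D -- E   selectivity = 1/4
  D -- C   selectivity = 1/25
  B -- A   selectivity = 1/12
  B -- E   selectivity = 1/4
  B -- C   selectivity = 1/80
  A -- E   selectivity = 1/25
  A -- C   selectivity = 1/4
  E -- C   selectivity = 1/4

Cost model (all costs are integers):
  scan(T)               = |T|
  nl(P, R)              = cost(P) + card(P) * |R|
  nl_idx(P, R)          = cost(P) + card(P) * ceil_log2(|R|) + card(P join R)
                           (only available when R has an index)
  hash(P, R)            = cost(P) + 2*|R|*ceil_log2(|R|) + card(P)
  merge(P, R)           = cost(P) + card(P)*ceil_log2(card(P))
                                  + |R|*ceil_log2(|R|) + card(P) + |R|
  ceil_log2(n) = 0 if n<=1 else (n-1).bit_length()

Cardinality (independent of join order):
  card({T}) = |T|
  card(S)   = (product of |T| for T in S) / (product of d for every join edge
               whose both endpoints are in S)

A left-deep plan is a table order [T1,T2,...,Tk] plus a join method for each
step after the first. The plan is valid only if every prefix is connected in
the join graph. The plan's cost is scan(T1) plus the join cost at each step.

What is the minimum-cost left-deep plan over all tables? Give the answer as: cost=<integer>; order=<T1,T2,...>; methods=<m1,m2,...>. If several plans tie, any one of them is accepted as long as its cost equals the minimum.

cost=19760; order=B,C,D,A,E; methods=nl_idx,hash,nl_idx,hash

Selinger DP (subsets sized 1..n):
  {D}: scan cost=300, card=300
  {B}: scan cost=300, card=300
  {A}: scan cost=400, card=400
  {E}: scan cost=100, card=100
  {C}: scan cost=400, card=400
  {BD}: card=3600; try (D,hash)→6000, (B,hash)→6000, (D,merge)→6300, (B,merge)→6300, (D,nl_idx)→6600, (D,nl)→90300 …(+1); best=6000 via (D,hash)
  {AD}: card=4800; try (D,hash)→6200, (A,merge)→7300, (D,merge)→7400, (A,hash)→7800, (A,nl_idx)→7800, (D,nl_idx)→8800 …(+2); best=6200 via (D,hash)
  {DE}: card=7500; try (E,hash)→2000, (D,merge)→3900, (E,merge)→4100, (D,hash)→5600, (D,nl_idx)→8500, (D,nl)→30100 …(+1); best=2000 via (E,hash)
  {CD}: card=4800; try (D,hash)→6200, (C,merge)→7300, (D,merge)→7400, (C,hash)→7800, (C,nl_idx)→7800, (D,nl_idx)→8800 …(+2); best=6200 via (D,hash)
  {AB}: card=10000; try (B,hash)→6200, (A,merge)→7300, (B,merge)→7400, (A,hash)→7800, (A,nl_idx)→13000, (A,nl)→120300 …(+1); best=6200 via (B,hash)
  {BE}: card=7500; try (E,hash)→2000, (B,merge)→3900, (E,merge)→4100, (B,hash)→5600, (B,nl)→30100, (E,nl)→30300; best=2000 via (E,hash)
  {BC}: card=1500; try (C,nl_idx)→4500, (B,hash)→6200, (C,merge)→7300, (B,merge)→7400, (C,hash)→7800, (C,nl)→120300 …(+1); best=4500 via (C,nl_idx)
  {AE}: card=1600; try (E,hash)→2200, (A,nl_idx)→2600, (A,merge)→4900, (E,merge)→5200, (A,hash)→7400, (A,nl)→40100 …(+1); best=2200 via (E,hash)
  {AC}: card=40000; try (C,hash)→8000, (A,hash)→8000, (C,merge)→8400, (A,merge)→8400, (C,nl_idx)→44000, (A,nl_idx)→44000 …(+2); best=8000 via (C,hash)
  {CE}: card=10000; try (E,hash)→2200, (C,merge)→4900, (E,merge)→5200, (C,hash)→7400, (C,nl_idx)→11000, (C,nl)→40100 …(+1); best=2200 via (E,hash)
  {ABD}: card=4800; try (B,hash)→16400, (A,hash)→16800, (D,hash)→21600, (A,nl_idx)→43200, (A,merge)→56800, (B,merge)→76400 …(+5); best=16400 via (B,hash)
  {BDE}: card=22500; try (E,hash)→11000, (D,hash)→14900, (B,hash)→14900, (E,merge)→53600, (D,nl_idx)→92000, (D,merge)→110000 …(+4); best=11000 via (E,hash)
  {BCD}: card=720; try (D,hash)→11400, (B,hash)→16400, (C,hash)→16800, (D,nl_idx)→18720, (D,merge)→25500, (C,nl_idx)→39120 …(+5); best=11400 via (D,hash)
  {ADE}: card=4800; try (D,hash)→9200, (E,hash)→12400, (A,hash)→16700, (D,nl_idx)→21400, (D,merge)→24400, (E,merge)→74200 …(+5); best=9200 via (D,hash)
  {ACD}: card=19200; try (C,hash)→18200, (A,hash)→18200, (D,hash)→53400, (C,nl_idx)→68600, (A,nl_idx)→68600, (C,merge)→77400 …(+6); best=18200 via (C,hash)
  {CDE}: card=30000; try (E,hash)→12400, (C,hash)→16700, (D,hash)→17600, (E,merge)→74200, (C,nl_idx)→99500, (C,merge)→111000 …(+5); best=12400 via (E,hash)
  {ABE}: card=10000; try (B,hash)→9200, (A,hash)→16700, (E,hash)→17600, (B,merge)→24400, (A,nl_idx)→79500, (A,merge)→111000 …(+4); best=9200 via (B,hash)
  {ABC}: card=12500; try (A,hash)→13200, (C,hash)→23400, (A,merge)→26500, (A,nl_idx)→30500, (B,hash)→53400, (C,nl_idx)→108700 …(+5); best=13200 via (A,hash)
  {BCE}: card=9375; try (E,hash)→7400, (C,hash)→16700, (B,hash)→17600, (E,merge)→23300, (C,nl_idx)→78875, (C,merge)→111000 …(+4); best=7400 via (E,hash)
  {ACE}: card=40000; try (C,hash)→11000, (A,hash)→19400, (C,merge)→25400, (E,hash)→49400, (C,nl_idx)→56600, (A,nl_idx)→132200 …(+5); best=11000 via (C,hash)
  {ABDE}: card=1200; try (B,hash)→19400, (E,hash)→22600, (D,hash)→24600, (A,hash)→40700, (B,merge)→79400, (E,merge)→84400 …(+8); best=19400 via (B,hash)
  {ABCD}: card=240; try (A,nl_idx)→18120, (A,hash)→19320, (A,merge)→23320, (C,hash)→28400, (D,hash)→31100, (B,hash)→42800 …(+9); best=18120 via (A,nl_idx)
  {BCDE}: card=1125; try (E,hash)→13520, (E,merge)→20120, (D,hash)→22175, (C,hash)→40700, (B,hash)→47800, (E,nl)→83400 …(+8); best=13520 via (E,hash)
  {ACDE}: card=4800; try (C,hash)→21200, (E,hash)→38800, (A,hash)→49600, (D,hash)→56400, (C,nl_idx)→57200, (C,merge)→80400 …(+9); best=21200 via (C,hash)
  {ABCE}: card=3125; try (A,hash)→23975, (C,hash)→26400, (E,hash)→27100, (B,hash)→56400, (A,nl_idx)→94900, (C,nl_idx)→102325 …(+8); best=23975 via (A,hash)
  {ABCDE}: card=15; try (E,hash)→19760, (E,merge)→21080, (A,hash)→21845, (A,nl_idx)→23660, (C,hash)→27800, (C,nl_idx)→30215 …(+12); best=19760 via (E,hash)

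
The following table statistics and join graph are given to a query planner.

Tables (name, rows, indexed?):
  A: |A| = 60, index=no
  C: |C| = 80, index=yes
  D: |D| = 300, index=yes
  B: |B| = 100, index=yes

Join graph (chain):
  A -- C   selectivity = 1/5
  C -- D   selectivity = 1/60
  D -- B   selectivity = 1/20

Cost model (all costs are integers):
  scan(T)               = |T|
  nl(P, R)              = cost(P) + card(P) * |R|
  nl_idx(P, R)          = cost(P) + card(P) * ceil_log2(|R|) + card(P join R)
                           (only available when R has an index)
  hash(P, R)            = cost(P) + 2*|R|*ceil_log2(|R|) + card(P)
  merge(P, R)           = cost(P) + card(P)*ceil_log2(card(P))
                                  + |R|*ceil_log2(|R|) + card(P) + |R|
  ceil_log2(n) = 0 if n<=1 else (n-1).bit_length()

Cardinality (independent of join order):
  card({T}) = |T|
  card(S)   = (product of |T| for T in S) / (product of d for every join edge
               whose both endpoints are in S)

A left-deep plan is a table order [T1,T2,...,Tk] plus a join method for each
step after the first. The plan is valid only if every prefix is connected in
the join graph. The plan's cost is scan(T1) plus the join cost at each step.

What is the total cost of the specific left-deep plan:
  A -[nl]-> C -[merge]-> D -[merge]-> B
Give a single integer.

step 1: scan A: cost=60, card=60
step 2: join C via nl
    card(P join C) = 60*80/(5) = 960
    cost = 60 + 60*80 = 4860
step 3: join D via merge
    card(P join D) = 960*300/(60) = 4800
    cost = 4860 + 960*10 + 300*9 + 960 + 300 = 18420
step 4: join B via merge
    card(P join B) = 4800*100/(20) = 24000
    cost = 18420 + 4800*13 + 100*7 + 4800 + 100 = 86420

86420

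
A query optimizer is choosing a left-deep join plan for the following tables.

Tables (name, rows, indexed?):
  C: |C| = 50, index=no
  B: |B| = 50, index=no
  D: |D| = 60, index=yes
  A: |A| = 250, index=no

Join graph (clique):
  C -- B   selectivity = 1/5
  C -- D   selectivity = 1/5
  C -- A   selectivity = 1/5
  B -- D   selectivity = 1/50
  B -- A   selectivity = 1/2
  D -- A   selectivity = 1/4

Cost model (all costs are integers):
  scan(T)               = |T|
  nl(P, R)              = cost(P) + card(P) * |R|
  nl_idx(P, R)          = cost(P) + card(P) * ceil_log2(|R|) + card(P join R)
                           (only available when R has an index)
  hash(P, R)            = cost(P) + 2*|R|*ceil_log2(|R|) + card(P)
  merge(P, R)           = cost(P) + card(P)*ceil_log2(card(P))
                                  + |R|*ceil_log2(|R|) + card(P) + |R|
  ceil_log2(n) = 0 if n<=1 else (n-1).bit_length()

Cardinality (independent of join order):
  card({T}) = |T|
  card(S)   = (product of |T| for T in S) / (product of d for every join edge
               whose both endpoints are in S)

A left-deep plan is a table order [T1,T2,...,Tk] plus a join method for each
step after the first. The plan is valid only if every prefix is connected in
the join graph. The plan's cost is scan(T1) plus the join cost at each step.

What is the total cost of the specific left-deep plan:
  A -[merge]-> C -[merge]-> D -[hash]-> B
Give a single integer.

step 1: scan A: cost=250, card=250
step 2: join C via merge
    card(P join C) = 250*50/(5) = 2500
    cost = 250 + 250*8 + 50*6 + 250 + 50 = 2850
step 3: join D via merge
    card(P join D) = 2500*60/(5*4) = 7500
    cost = 2850 + 2500*12 + 60*6 + 2500 + 60 = 35770
step 4: join B via hash
    card(P join B) = 7500*50/(5*50*2) = 750
    cost = 35770 + 2*50*6 + 7500 = 43870

43870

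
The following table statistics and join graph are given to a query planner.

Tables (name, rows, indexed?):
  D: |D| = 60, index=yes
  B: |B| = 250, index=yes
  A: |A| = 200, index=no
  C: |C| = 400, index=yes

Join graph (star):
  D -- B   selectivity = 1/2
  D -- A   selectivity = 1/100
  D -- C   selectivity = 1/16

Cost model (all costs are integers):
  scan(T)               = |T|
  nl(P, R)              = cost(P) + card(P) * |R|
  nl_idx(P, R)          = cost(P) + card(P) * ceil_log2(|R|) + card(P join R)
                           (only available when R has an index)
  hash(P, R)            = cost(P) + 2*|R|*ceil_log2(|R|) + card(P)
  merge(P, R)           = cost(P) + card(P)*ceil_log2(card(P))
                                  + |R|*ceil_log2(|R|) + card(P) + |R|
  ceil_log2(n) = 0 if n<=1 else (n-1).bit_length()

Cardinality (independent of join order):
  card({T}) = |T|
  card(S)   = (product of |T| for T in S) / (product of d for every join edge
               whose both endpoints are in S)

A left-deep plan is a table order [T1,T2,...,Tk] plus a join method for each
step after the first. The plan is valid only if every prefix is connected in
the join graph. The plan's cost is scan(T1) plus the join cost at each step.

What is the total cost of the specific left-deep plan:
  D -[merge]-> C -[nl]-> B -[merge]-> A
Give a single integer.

3943780

step 1: scan D: cost=60, card=60
step 2: join C via merge
    card(P join C) = 60*400/(16) = 1500
    cost = 60 + 60*6 + 400*9 + 60 + 400 = 4480
step 3: join B via nl
    card(P join B) = 1500*250/(2) = 187500
    cost = 4480 + 1500*250 = 379480
step 4: join A via merge
    card(P join A) = 187500*200/(100) = 375000
    cost = 379480 + 187500*18 + 200*8 + 187500 + 200 = 3943780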